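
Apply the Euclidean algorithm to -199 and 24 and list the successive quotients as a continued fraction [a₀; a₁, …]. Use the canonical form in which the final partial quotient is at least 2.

⌊-199/24⌋ = -9, remainder 17
⌊24/17⌋ = 1, remainder 7
⌊17/7⌋ = 2, remainder 3
⌊7/3⌋ = 2, remainder 1
⌊3/1⌋ = 3, remainder 0

[-9; 1, 2, 2, 3]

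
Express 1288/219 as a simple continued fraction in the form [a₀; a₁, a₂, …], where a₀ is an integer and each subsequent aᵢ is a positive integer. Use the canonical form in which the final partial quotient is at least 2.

⌊1288/219⌋ = 5, remainder 193
⌊219/193⌋ = 1, remainder 26
⌊193/26⌋ = 7, remainder 11
⌊26/11⌋ = 2, remainder 4
⌊11/4⌋ = 2, remainder 3
⌊4/3⌋ = 1, remainder 1
⌊3/1⌋ = 3, remainder 0

[5; 1, 7, 2, 2, 1, 3]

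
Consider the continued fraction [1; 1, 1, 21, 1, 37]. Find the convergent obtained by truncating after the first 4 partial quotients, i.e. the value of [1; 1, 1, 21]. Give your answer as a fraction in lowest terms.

65/43

a_0 = 1: 1/1
a_1 = 1: 2/1
a_2 = 1: 3/2
a_3 = 21: 65/43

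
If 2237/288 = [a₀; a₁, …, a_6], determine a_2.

3

Apply division with remainder until the remainder is 0:
⌊2237/288⌋ = 7, remainder 221
⌊288/221⌋ = 1, remainder 67
⌊221/67⌋ = 3, remainder 20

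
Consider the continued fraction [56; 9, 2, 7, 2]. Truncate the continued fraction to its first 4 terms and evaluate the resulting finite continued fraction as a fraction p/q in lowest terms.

7967/142

Start with 7.
2 + 1/(7/1) = 2 + 1/7 = 15/7
9 + 1/(15/7) = 9 + 7/15 = 142/15
56 + 1/(142/15) = 56 + 15/142 = 7967/142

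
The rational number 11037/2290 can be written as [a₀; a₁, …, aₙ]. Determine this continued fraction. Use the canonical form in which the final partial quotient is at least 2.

[4; 1, 4, 1, 1, 5, 12, 3]

11037 ÷ 2290 → quotient 4, remainder 1877
2290 ÷ 1877 → quotient 1, remainder 413
1877 ÷ 413 → quotient 4, remainder 225
413 ÷ 225 → quotient 1, remainder 188
225 ÷ 188 → quotient 1, remainder 37
188 ÷ 37 → quotient 5, remainder 3
37 ÷ 3 → quotient 12, remainder 1
3 ÷ 1 → quotient 3, remainder 0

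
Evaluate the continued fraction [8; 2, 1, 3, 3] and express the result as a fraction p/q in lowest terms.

301/36

Compute successive convergents:
a_0 = 8: 8/1
a_1 = 2: 17/2
a_2 = 1: 25/3
a_3 = 3: 92/11
a_4 = 3: 301/36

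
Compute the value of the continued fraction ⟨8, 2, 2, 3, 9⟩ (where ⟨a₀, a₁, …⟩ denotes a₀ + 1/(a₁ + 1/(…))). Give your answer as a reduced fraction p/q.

1329/158

a_0 = 8: 8/1
a_1 = 2: 17/2
a_2 = 2: 42/5
a_3 = 3: 143/17
a_4 = 9: 1329/158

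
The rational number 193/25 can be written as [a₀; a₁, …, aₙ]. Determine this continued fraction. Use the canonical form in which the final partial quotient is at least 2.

Apply division with remainder until the remainder is 0:
193 = 7·25 + 18, so a_0 = 7
25 = 1·18 + 7, so a_1 = 1
18 = 2·7 + 4, so a_2 = 2
7 = 1·4 + 3, so a_3 = 1
4 = 1·3 + 1, so a_4 = 1
3 = 3·1 + 0, so a_5 = 3

[7; 1, 2, 1, 1, 3]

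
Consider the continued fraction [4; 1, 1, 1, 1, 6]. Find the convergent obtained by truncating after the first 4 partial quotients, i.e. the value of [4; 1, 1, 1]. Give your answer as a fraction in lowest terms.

a_0 = 4: 4/1
a_1 = 1: 5/1
a_2 = 1: 9/2
a_3 = 1: 14/3

14/3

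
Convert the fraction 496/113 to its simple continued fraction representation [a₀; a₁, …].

[4; 2, 1, 1, 3, 6]

Repeatedly divide and take the remainder:
496 ÷ 113 → quotient 4, remainder 44
113 ÷ 44 → quotient 2, remainder 25
44 ÷ 25 → quotient 1, remainder 19
25 ÷ 19 → quotient 1, remainder 6
19 ÷ 6 → quotient 3, remainder 1
6 ÷ 1 → quotient 6, remainder 0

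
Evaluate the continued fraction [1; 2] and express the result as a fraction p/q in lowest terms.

Compute successive convergents:
a_0 = 1: 1/1
a_1 = 2: 3/2

3/2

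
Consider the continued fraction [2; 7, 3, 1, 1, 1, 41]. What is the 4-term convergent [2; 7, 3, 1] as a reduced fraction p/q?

62/29

Start with 1.
3 + 1/(1/1) = 3 + 1/1 = 4/1
7 + 1/(4/1) = 7 + 1/4 = 29/4
2 + 1/(29/4) = 2 + 4/29 = 62/29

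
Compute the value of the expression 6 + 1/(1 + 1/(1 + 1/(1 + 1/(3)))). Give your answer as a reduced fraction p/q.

Starting at the tail and folding back:
Start with 3.
1 + 1/(3/1) = 1 + 1/3 = 4/3
1 + 1/(4/3) = 1 + 3/4 = 7/4
1 + 1/(7/4) = 1 + 4/7 = 11/7
6 + 1/(11/7) = 6 + 7/11 = 73/11

73/11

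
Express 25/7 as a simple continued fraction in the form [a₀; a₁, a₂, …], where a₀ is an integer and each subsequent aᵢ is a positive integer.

[3; 1, 1, 3]

Run the Euclidean algorithm, recording each quotient:
⌊25/7⌋ = 3, remainder 4
⌊7/4⌋ = 1, remainder 3
⌊4/3⌋ = 1, remainder 1
⌊3/1⌋ = 3, remainder 0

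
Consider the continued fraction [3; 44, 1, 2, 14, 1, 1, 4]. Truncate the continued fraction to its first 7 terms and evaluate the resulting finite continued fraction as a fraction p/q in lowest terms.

a_0 = 3: 3/1
a_1 = 44: 133/44
a_2 = 1: 136/45
a_3 = 2: 405/134
a_4 = 14: 5806/1921
a_5 = 1: 6211/2055
a_6 = 1: 12017/3976

12017/3976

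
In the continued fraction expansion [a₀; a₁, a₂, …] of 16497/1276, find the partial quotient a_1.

1

16497 ÷ 1276 → quotient 12, remainder 1185
1276 ÷ 1185 → quotient 1, remainder 91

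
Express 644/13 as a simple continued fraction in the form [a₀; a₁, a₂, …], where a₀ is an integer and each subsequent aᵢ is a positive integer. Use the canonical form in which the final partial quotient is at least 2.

[49; 1, 1, 6]

Repeatedly divide and take the remainder:
644 = 49·13 + 7, so a_0 = 49
13 = 1·7 + 6, so a_1 = 1
7 = 1·6 + 1, so a_2 = 1
6 = 6·1 + 0, so a_3 = 6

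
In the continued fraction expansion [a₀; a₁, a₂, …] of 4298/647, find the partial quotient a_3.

4298 = 6·647 + 416, so a_0 = 6
647 = 1·416 + 231, so a_1 = 1
416 = 1·231 + 185, so a_2 = 1
231 = 1·185 + 46, so a_3 = 1

1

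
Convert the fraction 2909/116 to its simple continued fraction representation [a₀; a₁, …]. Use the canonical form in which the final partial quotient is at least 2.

2909 ÷ 116 → quotient 25, remainder 9
116 ÷ 9 → quotient 12, remainder 8
9 ÷ 8 → quotient 1, remainder 1
8 ÷ 1 → quotient 8, remainder 0

[25; 12, 1, 8]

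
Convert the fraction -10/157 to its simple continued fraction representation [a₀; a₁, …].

[-1; 1, 14, 1, 2, 3]

Run the Euclidean algorithm, recording each quotient:
-10 ÷ 157 → quotient -1, remainder 147
157 ÷ 147 → quotient 1, remainder 10
147 ÷ 10 → quotient 14, remainder 7
10 ÷ 7 → quotient 1, remainder 3
7 ÷ 3 → quotient 2, remainder 1
3 ÷ 1 → quotient 3, remainder 0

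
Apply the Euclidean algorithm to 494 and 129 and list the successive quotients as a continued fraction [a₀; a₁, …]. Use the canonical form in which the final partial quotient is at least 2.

[3; 1, 4, 1, 6, 3]

Apply division with remainder until the remainder is 0:
⌊494/129⌋ = 3, remainder 107
⌊129/107⌋ = 1, remainder 22
⌊107/22⌋ = 4, remainder 19
⌊22/19⌋ = 1, remainder 3
⌊19/3⌋ = 6, remainder 1
⌊3/1⌋ = 3, remainder 0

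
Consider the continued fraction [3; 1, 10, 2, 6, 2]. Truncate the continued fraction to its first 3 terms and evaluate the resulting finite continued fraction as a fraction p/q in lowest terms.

43/11

a_0 = 3: 3/1
a_1 = 1: 4/1
a_2 = 10: 43/11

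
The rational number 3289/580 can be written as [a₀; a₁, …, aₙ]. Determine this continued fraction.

Apply division with remainder until the remainder is 0:
⌊3289/580⌋ = 5, remainder 389
⌊580/389⌋ = 1, remainder 191
⌊389/191⌋ = 2, remainder 7
⌊191/7⌋ = 27, remainder 2
⌊7/2⌋ = 3, remainder 1
⌊2/1⌋ = 2, remainder 0

[5; 1, 2, 27, 3, 2]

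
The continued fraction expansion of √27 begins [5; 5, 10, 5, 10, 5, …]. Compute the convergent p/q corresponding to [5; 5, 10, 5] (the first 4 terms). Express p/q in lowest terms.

1351/260

Start with 5.
10 + 1/(5/1) = 10 + 1/5 = 51/5
5 + 1/(51/5) = 5 + 5/51 = 260/51
5 + 1/(260/51) = 5 + 51/260 = 1351/260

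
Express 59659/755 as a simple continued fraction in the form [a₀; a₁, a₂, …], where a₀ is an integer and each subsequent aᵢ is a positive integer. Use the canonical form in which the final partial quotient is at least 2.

59659 ÷ 755 → quotient 79, remainder 14
755 ÷ 14 → quotient 53, remainder 13
14 ÷ 13 → quotient 1, remainder 1
13 ÷ 1 → quotient 13, remainder 0

[79; 53, 1, 13]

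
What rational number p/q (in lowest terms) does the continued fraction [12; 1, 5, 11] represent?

Start with 11.
5 + 1/(11/1) = 5 + 1/11 = 56/11
1 + 1/(56/11) = 1 + 11/56 = 67/56
12 + 1/(67/56) = 12 + 56/67 = 860/67

860/67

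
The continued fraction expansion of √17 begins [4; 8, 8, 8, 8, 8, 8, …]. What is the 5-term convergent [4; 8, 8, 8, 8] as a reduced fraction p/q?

Start with 8.
8 + 1/(8/1) = 8 + 1/8 = 65/8
8 + 1/(65/8) = 8 + 8/65 = 528/65
8 + 1/(528/65) = 8 + 65/528 = 4289/528
4 + 1/(4289/528) = 4 + 528/4289 = 17684/4289

17684/4289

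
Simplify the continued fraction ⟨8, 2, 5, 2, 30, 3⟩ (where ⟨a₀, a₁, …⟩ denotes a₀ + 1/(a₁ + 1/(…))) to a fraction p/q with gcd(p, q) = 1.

a_0 = 8: 8/1
a_1 = 2: 17/2
a_2 = 5: 93/11
a_3 = 2: 203/24
a_4 = 30: 6183/731
a_5 = 3: 18752/2217

18752/2217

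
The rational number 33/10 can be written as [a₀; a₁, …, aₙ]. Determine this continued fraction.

⌊33/10⌋ = 3, remainder 3
⌊10/3⌋ = 3, remainder 1
⌊3/1⌋ = 3, remainder 0

[3; 3, 3]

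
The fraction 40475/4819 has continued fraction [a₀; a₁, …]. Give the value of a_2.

1

40475 = 8·4819 + 1923, so a_0 = 8
4819 = 2·1923 + 973, so a_1 = 2
1923 = 1·973 + 950, so a_2 = 1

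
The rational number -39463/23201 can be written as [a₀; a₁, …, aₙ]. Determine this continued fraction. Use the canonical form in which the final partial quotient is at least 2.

⌊-39463/23201⌋ = -2, remainder 6939
⌊23201/6939⌋ = 3, remainder 2384
⌊6939/2384⌋ = 2, remainder 2171
⌊2384/2171⌋ = 1, remainder 213
⌊2171/213⌋ = 10, remainder 41
⌊213/41⌋ = 5, remainder 8
⌊41/8⌋ = 5, remainder 1
⌊8/1⌋ = 8, remainder 0

[-2; 3, 2, 1, 10, 5, 5, 8]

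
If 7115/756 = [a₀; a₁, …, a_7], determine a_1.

2

Repeatedly divide and take the remainder:
⌊7115/756⌋ = 9, remainder 311
⌊756/311⌋ = 2, remainder 134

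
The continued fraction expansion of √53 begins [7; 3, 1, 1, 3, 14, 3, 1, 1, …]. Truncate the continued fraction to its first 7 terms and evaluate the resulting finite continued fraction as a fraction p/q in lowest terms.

Start with 3.
14 + 1/(3/1) = 14 + 1/3 = 43/3
3 + 1/(43/3) = 3 + 3/43 = 132/43
1 + 1/(132/43) = 1 + 43/132 = 175/132
1 + 1/(175/132) = 1 + 132/175 = 307/175
3 + 1/(307/175) = 3 + 175/307 = 1096/307
7 + 1/(1096/307) = 7 + 307/1096 = 7979/1096

7979/1096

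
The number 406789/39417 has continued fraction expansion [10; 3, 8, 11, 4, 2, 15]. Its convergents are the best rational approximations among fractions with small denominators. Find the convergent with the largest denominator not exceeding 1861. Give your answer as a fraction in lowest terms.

11734/1137

a_0 = 10: 10/1  (≤ bound)
a_1 = 3: 31/3  (≤ bound)
a_2 = 8: 258/25  (≤ bound)
a_3 = 11: 2869/278  (≤ bound)
a_4 = 4: 11734/1137  (≤ bound)
a_5 = 2: 26337/2552  (> 1861, stop)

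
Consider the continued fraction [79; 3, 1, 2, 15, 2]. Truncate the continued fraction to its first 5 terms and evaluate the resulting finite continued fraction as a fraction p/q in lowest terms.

13397/169

Compute successive convergents:
a_0 = 79: 79/1
a_1 = 3: 238/3
a_2 = 1: 317/4
a_3 = 2: 872/11
a_4 = 15: 13397/169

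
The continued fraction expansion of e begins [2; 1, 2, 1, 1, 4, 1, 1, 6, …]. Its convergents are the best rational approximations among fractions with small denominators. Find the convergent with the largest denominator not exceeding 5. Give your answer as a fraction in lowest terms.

List convergents until the denominator exceeds the bound:
a_0 = 2: 2/1  (≤ bound)
a_1 = 1: 3/1  (≤ bound)
a_2 = 2: 8/3  (≤ bound)
a_3 = 1: 11/4  (≤ bound)
a_4 = 1: 19/7  (> 5, stop)

11/4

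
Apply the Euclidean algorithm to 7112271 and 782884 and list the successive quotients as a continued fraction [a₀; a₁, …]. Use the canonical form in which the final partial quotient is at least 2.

7112271 ÷ 782884 → quotient 9, remainder 66315
782884 ÷ 66315 → quotient 11, remainder 53419
66315 ÷ 53419 → quotient 1, remainder 12896
53419 ÷ 12896 → quotient 4, remainder 1835
12896 ÷ 1835 → quotient 7, remainder 51
1835 ÷ 51 → quotient 35, remainder 50
51 ÷ 50 → quotient 1, remainder 1
50 ÷ 1 → quotient 50, remainder 0

[9; 11, 1, 4, 7, 35, 1, 50]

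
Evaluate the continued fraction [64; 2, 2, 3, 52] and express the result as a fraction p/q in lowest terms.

Build up convergents one term at a time:
a_0 = 64: 64/1
a_1 = 2: 129/2
a_2 = 2: 322/5
a_3 = 3: 1095/17
a_4 = 52: 57262/889

57262/889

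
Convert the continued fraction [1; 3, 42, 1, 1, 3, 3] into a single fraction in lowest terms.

Use the convergent recurrence hₖ = aₖ·hₖ₋₁ + hₖ₋₂ (and likewise for the denominators kₖ):
a_0 = 1: 1/1
a_1 = 3: 4/3
a_2 = 42: 169/127
a_3 = 1: 173/130
a_4 = 1: 342/257
a_5 = 3: 1199/901
a_6 = 3: 3939/2960

3939/2960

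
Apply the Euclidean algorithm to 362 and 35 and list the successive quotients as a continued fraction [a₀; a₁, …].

[10; 2, 1, 11]

Apply division with remainder until the remainder is 0:
362 = 10·35 + 12, so a_0 = 10
35 = 2·12 + 11, so a_1 = 2
12 = 1·11 + 1, so a_2 = 1
11 = 11·1 + 0, so a_3 = 11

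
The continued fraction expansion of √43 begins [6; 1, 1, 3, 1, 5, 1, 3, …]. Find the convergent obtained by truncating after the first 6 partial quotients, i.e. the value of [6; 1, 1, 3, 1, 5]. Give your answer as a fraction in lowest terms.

341/52

Start with 5.
1 + 1/(5/1) = 1 + 1/5 = 6/5
3 + 1/(6/5) = 3 + 5/6 = 23/6
1 + 1/(23/6) = 1 + 6/23 = 29/23
1 + 1/(29/23) = 1 + 23/29 = 52/29
6 + 1/(52/29) = 6 + 29/52 = 341/52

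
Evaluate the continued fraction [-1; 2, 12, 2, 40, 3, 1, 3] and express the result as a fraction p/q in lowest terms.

Collapse the nested fraction from the inside out:
Start with 3.
1 + 1/(3/1) = 1 + 1/3 = 4/3
3 + 1/(4/3) = 3 + 3/4 = 15/4
40 + 1/(15/4) = 40 + 4/15 = 604/15
2 + 1/(604/15) = 2 + 15/604 = 1223/604
12 + 1/(1223/604) = 12 + 604/1223 = 15280/1223
2 + 1/(15280/1223) = 2 + 1223/15280 = 31783/15280
-1 + 1/(31783/15280) = -1 + 15280/31783 = -16503/31783

-16503/31783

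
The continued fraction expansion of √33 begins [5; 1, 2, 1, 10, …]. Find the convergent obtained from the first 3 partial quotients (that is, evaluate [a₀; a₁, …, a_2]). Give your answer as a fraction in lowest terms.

Compute successive convergents:
a_0 = 5: 5/1
a_1 = 1: 6/1
a_2 = 2: 17/3

17/3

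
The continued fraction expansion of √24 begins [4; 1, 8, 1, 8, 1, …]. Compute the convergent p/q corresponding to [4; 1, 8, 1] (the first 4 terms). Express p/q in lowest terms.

Start with 1.
8 + 1/(1/1) = 8 + 1/1 = 9/1
1 + 1/(9/1) = 1 + 1/9 = 10/9
4 + 1/(10/9) = 4 + 9/10 = 49/10

49/10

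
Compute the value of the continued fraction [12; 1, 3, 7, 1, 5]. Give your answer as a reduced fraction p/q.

2475/194

Start with 5.
1 + 1/(5/1) = 1 + 1/5 = 6/5
7 + 1/(6/5) = 7 + 5/6 = 47/6
3 + 1/(47/6) = 3 + 6/47 = 147/47
1 + 1/(147/47) = 1 + 47/147 = 194/147
12 + 1/(194/147) = 12 + 147/194 = 2475/194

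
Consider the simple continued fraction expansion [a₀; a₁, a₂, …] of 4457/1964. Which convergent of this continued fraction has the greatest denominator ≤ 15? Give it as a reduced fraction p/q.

a_0 = 2: 2/1  (≤ bound)
a_1 = 3: 7/3  (≤ bound)
a_2 = 1: 9/4  (≤ bound)
a_3 = 2: 25/11  (≤ bound)
a_4 = 2: 59/26  (> 15, stop)

25/11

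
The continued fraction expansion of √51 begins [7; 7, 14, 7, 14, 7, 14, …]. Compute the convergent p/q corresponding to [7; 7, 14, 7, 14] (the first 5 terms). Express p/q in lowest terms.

70693/9899

a_0 = 7: 7/1
a_1 = 7: 50/7
a_2 = 14: 707/99
a_3 = 7: 4999/700
a_4 = 14: 70693/9899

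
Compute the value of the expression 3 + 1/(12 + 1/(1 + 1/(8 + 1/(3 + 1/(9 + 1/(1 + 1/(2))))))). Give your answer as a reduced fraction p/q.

33290/10817

a_0 = 3: 3/1
a_1 = 12: 37/12
a_2 = 1: 40/13
a_3 = 8: 357/116
a_4 = 3: 1111/361
a_5 = 9: 10356/3365
a_6 = 1: 11467/3726
a_7 = 2: 33290/10817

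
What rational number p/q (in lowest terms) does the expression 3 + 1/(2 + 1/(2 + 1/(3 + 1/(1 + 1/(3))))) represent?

Start with 3.
1 + 1/(3/1) = 1 + 1/3 = 4/3
3 + 1/(4/3) = 3 + 3/4 = 15/4
2 + 1/(15/4) = 2 + 4/15 = 34/15
2 + 1/(34/15) = 2 + 15/34 = 83/34
3 + 1/(83/34) = 3 + 34/83 = 283/83

283/83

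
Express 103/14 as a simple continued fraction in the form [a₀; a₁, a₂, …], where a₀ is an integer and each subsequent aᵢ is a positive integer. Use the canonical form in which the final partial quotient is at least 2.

⌊103/14⌋ = 7, remainder 5
⌊14/5⌋ = 2, remainder 4
⌊5/4⌋ = 1, remainder 1
⌊4/1⌋ = 4, remainder 0

[7; 2, 1, 4]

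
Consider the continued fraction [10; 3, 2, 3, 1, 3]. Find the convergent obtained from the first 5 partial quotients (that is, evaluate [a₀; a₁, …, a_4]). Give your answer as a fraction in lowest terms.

Use the convergent recurrence hₖ = aₖ·hₖ₋₁ + hₖ₋₂ (and likewise for the denominators kₖ):
a_0 = 10: 10/1
a_1 = 3: 31/3
a_2 = 2: 72/7
a_3 = 3: 247/24
a_4 = 1: 319/31

319/31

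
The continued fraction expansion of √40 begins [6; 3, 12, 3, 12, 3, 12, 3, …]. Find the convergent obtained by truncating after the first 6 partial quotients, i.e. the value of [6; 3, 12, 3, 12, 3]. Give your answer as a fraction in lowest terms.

a_0 = 6: 6/1
a_1 = 3: 19/3
a_2 = 12: 234/37
a_3 = 3: 721/114
a_4 = 12: 8886/1405
a_5 = 3: 27379/4329

27379/4329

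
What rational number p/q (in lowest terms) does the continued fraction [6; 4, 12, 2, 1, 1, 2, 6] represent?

Start with 6.
2 + 1/(6/1) = 2 + 1/6 = 13/6
1 + 1/(13/6) = 1 + 6/13 = 19/13
1 + 1/(19/13) = 1 + 13/19 = 32/19
2 + 1/(32/19) = 2 + 19/32 = 83/32
12 + 1/(83/32) = 12 + 32/83 = 1028/83
4 + 1/(1028/83) = 4 + 83/1028 = 4195/1028
6 + 1/(4195/1028) = 6 + 1028/4195 = 26198/4195

26198/4195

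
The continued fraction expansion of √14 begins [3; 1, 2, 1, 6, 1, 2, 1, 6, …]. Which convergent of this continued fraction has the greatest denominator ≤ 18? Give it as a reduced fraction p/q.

15/4

a_0 = 3: 3/1  (≤ bound)
a_1 = 1: 4/1  (≤ bound)
a_2 = 2: 11/3  (≤ bound)
a_3 = 1: 15/4  (≤ bound)
a_4 = 6: 101/27  (> 18, stop)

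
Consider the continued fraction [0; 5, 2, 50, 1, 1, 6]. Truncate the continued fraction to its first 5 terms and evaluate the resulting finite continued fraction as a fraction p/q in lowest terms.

103/566

Start with 1.
50 + 1/(1/1) = 50 + 1/1 = 51/1
2 + 1/(51/1) = 2 + 1/51 = 103/51
5 + 1/(103/51) = 5 + 51/103 = 566/103
0 + 1/(566/103) = 0 + 103/566 = 103/566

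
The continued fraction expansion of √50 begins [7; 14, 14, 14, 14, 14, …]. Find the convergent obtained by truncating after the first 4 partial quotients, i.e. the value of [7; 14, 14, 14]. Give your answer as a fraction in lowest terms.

Build up convergents one term at a time:
a_0 = 7: 7/1
a_1 = 14: 99/14
a_2 = 14: 1393/197
a_3 = 14: 19601/2772

19601/2772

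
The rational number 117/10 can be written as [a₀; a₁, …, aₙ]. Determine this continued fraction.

[11; 1, 2, 3]

117 = 11·10 + 7, so a_0 = 11
10 = 1·7 + 3, so a_1 = 1
7 = 2·3 + 1, so a_2 = 2
3 = 3·1 + 0, so a_3 = 3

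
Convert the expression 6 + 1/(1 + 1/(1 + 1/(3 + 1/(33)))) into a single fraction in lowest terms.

a_0 = 6: 6/1
a_1 = 1: 7/1
a_2 = 1: 13/2
a_3 = 3: 46/7
a_4 = 33: 1531/233

1531/233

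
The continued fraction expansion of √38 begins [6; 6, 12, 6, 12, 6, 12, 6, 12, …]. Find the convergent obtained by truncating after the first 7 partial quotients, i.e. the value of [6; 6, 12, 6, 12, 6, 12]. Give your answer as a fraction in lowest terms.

2463306/399601

a_0 = 6: 6/1
a_1 = 6: 37/6
a_2 = 12: 450/73
a_3 = 6: 2737/444
a_4 = 12: 33294/5401
a_5 = 6: 202501/32850
a_6 = 12: 2463306/399601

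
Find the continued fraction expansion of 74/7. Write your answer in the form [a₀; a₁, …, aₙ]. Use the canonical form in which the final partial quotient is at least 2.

[10; 1, 1, 3]

74 = 10·7 + 4, so a_0 = 10
7 = 1·4 + 3, so a_1 = 1
4 = 1·3 + 1, so a_2 = 1
3 = 3·1 + 0, so a_3 = 3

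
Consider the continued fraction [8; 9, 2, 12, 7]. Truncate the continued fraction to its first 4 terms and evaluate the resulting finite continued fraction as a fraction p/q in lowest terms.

1921/237

a_0 = 8: 8/1
a_1 = 9: 73/9
a_2 = 2: 154/19
a_3 = 12: 1921/237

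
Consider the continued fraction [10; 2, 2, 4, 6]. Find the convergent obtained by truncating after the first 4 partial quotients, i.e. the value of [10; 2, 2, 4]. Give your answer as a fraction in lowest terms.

Work from the innermost term outward:
Start with 4.
2 + 1/(4/1) = 2 + 1/4 = 9/4
2 + 1/(9/4) = 2 + 4/9 = 22/9
10 + 1/(22/9) = 10 + 9/22 = 229/22

229/22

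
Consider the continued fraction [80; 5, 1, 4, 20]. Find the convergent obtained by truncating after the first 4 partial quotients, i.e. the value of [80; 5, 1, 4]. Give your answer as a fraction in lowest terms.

Start with 4.
1 + 1/(4/1) = 1 + 1/4 = 5/4
5 + 1/(5/4) = 5 + 4/5 = 29/5
80 + 1/(29/5) = 80 + 5/29 = 2325/29

2325/29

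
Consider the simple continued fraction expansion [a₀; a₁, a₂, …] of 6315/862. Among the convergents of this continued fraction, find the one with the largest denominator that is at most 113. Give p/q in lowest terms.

a_0 = 7: 7/1  (≤ bound)
a_1 = 3: 22/3  (≤ bound)
a_2 = 14: 315/43  (≤ bound)
a_3 = 1: 337/46  (≤ bound)
a_4 = 3: 1326/181  (> 113, stop)

337/46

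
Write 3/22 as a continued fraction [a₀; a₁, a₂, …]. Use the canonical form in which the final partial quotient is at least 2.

3 ÷ 22 → quotient 0, remainder 3
22 ÷ 3 → quotient 7, remainder 1
3 ÷ 1 → quotient 3, remainder 0

[0; 7, 3]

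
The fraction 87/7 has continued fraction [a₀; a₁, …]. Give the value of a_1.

Apply division with remainder until the remainder is 0:
87 ÷ 7 → quotient 12, remainder 3
7 ÷ 3 → quotient 2, remainder 1

2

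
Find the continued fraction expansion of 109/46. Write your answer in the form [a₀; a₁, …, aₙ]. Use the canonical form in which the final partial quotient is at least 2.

[2; 2, 1, 2, 2, 2]

Repeatedly divide and take the remainder:
109 = 2·46 + 17, so a_0 = 2
46 = 2·17 + 12, so a_1 = 2
17 = 1·12 + 5, so a_2 = 1
12 = 2·5 + 2, so a_3 = 2
5 = 2·2 + 1, so a_4 = 2
2 = 2·1 + 0, so a_5 = 2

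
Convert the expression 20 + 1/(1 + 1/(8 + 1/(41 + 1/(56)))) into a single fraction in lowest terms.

Collapse the nested fraction from the inside out:
Start with 56.
41 + 1/(56/1) = 41 + 1/56 = 2297/56
8 + 1/(2297/56) = 8 + 56/2297 = 18432/2297
1 + 1/(18432/2297) = 1 + 2297/18432 = 20729/18432
20 + 1/(20729/18432) = 20 + 18432/20729 = 433012/20729

433012/20729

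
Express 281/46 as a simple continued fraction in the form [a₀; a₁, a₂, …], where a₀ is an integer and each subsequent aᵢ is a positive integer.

Run the Euclidean algorithm, recording each quotient:
281 = 6·46 + 5, so a_0 = 6
46 = 9·5 + 1, so a_1 = 9
5 = 5·1 + 0, so a_2 = 5

[6; 9, 5]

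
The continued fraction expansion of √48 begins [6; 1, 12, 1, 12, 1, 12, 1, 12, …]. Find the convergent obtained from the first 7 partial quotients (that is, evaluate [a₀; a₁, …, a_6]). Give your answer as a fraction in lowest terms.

17466/2521

Start with 12.
1 + 1/(12/1) = 1 + 1/12 = 13/12
12 + 1/(13/12) = 12 + 12/13 = 168/13
1 + 1/(168/13) = 1 + 13/168 = 181/168
12 + 1/(181/168) = 12 + 168/181 = 2340/181
1 + 1/(2340/181) = 1 + 181/2340 = 2521/2340
6 + 1/(2521/2340) = 6 + 2340/2521 = 17466/2521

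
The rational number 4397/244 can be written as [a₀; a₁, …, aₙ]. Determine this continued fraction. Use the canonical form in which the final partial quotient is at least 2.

[18; 48, 1, 4]

⌊4397/244⌋ = 18, remainder 5
⌊244/5⌋ = 48, remainder 4
⌊5/4⌋ = 1, remainder 1
⌊4/1⌋ = 4, remainder 0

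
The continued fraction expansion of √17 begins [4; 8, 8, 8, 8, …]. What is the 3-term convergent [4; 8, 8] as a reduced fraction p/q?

Collapse the nested fraction from the inside out:
Start with 8.
8 + 1/(8/1) = 8 + 1/8 = 65/8
4 + 1/(65/8) = 4 + 8/65 = 268/65

268/65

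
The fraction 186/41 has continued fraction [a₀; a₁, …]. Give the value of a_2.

1

Run the Euclidean algorithm, recording each quotient:
⌊186/41⌋ = 4, remainder 22
⌊41/22⌋ = 1, remainder 19
⌊22/19⌋ = 1, remainder 3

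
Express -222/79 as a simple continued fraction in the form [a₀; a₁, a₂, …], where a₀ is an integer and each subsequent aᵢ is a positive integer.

-222 = -3·79 + 15, so a_0 = -3
79 = 5·15 + 4, so a_1 = 5
15 = 3·4 + 3, so a_2 = 3
4 = 1·3 + 1, so a_3 = 1
3 = 3·1 + 0, so a_4 = 3

[-3; 5, 3, 1, 3]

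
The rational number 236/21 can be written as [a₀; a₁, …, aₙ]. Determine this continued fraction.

Run the Euclidean algorithm, recording each quotient:
236 = 11·21 + 5, so a_0 = 11
21 = 4·5 + 1, so a_1 = 4
5 = 5·1 + 0, so a_2 = 5

[11; 4, 5]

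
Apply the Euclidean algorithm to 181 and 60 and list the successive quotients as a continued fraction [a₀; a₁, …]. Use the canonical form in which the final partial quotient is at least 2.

⌊181/60⌋ = 3, remainder 1
⌊60/1⌋ = 60, remainder 0

[3; 60]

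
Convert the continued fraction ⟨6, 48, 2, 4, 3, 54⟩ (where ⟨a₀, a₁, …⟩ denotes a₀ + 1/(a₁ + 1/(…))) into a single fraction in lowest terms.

459411/76306

Compute successive convergents:
a_0 = 6: 6/1
a_1 = 48: 289/48
a_2 = 2: 584/97
a_3 = 4: 2625/436
a_4 = 3: 8459/1405
a_5 = 54: 459411/76306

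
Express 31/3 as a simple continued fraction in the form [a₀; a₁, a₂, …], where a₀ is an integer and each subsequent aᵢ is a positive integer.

[10; 3]

31 = 10·3 + 1, so a_0 = 10
3 = 3·1 + 0, so a_1 = 3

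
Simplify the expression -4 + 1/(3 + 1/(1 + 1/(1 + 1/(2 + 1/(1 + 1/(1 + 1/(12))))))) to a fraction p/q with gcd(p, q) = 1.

Use the convergent recurrence hₖ = aₖ·hₖ₋₁ + hₖ₋₂ (and likewise for the denominators kₖ):
a_0 = -4: -4/1
a_1 = 3: -11/3
a_2 = 1: -15/4
a_3 = 1: -26/7
a_4 = 2: -67/18
a_5 = 1: -93/25
a_6 = 1: -160/43
a_7 = 12: -2013/541

-2013/541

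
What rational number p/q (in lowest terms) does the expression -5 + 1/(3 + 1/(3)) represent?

-47/10

Start with 3.
3 + 1/(3/1) = 3 + 1/3 = 10/3
-5 + 1/(10/3) = -5 + 3/10 = -47/10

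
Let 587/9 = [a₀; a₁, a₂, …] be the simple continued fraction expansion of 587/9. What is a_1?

4

Repeatedly divide and take the remainder:
587 = 65·9 + 2, so a_0 = 65
9 = 4·2 + 1, so a_1 = 4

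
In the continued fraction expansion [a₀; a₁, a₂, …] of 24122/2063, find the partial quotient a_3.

3

24122 ÷ 2063 → quotient 11, remainder 1429
2063 ÷ 1429 → quotient 1, remainder 634
1429 ÷ 634 → quotient 2, remainder 161
634 ÷ 161 → quotient 3, remainder 151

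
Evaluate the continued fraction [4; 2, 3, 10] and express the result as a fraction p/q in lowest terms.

Start with 10.
3 + 1/(10/1) = 3 + 1/10 = 31/10
2 + 1/(31/10) = 2 + 10/31 = 72/31
4 + 1/(72/31) = 4 + 31/72 = 319/72

319/72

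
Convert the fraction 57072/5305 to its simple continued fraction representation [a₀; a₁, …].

[10; 1, 3, 7, 2, 2, 2, 14]

Repeatedly divide and take the remainder:
57072 ÷ 5305 → quotient 10, remainder 4022
5305 ÷ 4022 → quotient 1, remainder 1283
4022 ÷ 1283 → quotient 3, remainder 173
1283 ÷ 173 → quotient 7, remainder 72
173 ÷ 72 → quotient 2, remainder 29
72 ÷ 29 → quotient 2, remainder 14
29 ÷ 14 → quotient 2, remainder 1
14 ÷ 1 → quotient 14, remainder 0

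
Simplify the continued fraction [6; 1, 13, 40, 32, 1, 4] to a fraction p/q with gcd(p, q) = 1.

a_0 = 6: 6/1
a_1 = 1: 7/1
a_2 = 13: 97/14
a_3 = 40: 3887/561
a_4 = 32: 124481/17966
a_5 = 1: 128368/18527
a_6 = 4: 637953/92074

637953/92074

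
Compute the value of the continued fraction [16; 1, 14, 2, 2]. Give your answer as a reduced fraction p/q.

Start with 2.
2 + 1/(2/1) = 2 + 1/2 = 5/2
14 + 1/(5/2) = 14 + 2/5 = 72/5
1 + 1/(72/5) = 1 + 5/72 = 77/72
16 + 1/(77/72) = 16 + 72/77 = 1304/77

1304/77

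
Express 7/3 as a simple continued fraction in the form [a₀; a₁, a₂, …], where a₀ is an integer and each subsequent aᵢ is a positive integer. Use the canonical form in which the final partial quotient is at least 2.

[2; 3]

⌊7/3⌋ = 2, remainder 1
⌊3/1⌋ = 3, remainder 0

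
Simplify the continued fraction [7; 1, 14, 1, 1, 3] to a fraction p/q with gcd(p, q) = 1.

Collapse the nested fraction from the inside out:
Start with 3.
1 + 1/(3/1) = 1 + 1/3 = 4/3
1 + 1/(4/3) = 1 + 3/4 = 7/4
14 + 1/(7/4) = 14 + 4/7 = 102/7
1 + 1/(102/7) = 1 + 7/102 = 109/102
7 + 1/(109/102) = 7 + 102/109 = 865/109

865/109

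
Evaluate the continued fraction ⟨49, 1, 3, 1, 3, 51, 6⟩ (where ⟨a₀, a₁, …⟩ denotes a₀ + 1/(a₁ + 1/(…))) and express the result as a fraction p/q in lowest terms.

291916/5863

Start with 6.
51 + 1/(6/1) = 51 + 1/6 = 307/6
3 + 1/(307/6) = 3 + 6/307 = 927/307
1 + 1/(927/307) = 1 + 307/927 = 1234/927
3 + 1/(1234/927) = 3 + 927/1234 = 4629/1234
1 + 1/(4629/1234) = 1 + 1234/4629 = 5863/4629
49 + 1/(5863/4629) = 49 + 4629/5863 = 291916/5863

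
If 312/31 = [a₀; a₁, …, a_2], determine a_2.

312 ÷ 31 → quotient 10, remainder 2
31 ÷ 2 → quotient 15, remainder 1
2 ÷ 1 → quotient 2, remainder 0

2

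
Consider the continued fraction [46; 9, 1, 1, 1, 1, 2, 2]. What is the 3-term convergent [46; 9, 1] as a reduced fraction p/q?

Use the convergent recurrence hₖ = aₖ·hₖ₋₁ + hₖ₋₂ (and likewise for the denominators kₖ):
a_0 = 46: 46/1
a_1 = 9: 415/9
a_2 = 1: 461/10

461/10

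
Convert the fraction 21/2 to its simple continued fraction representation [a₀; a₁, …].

[10; 2]

21 ÷ 2 → quotient 10, remainder 1
2 ÷ 1 → quotient 2, remainder 0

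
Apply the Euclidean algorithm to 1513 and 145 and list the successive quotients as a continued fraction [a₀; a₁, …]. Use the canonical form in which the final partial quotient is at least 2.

[10; 2, 3, 3, 6]

⌊1513/145⌋ = 10, remainder 63
⌊145/63⌋ = 2, remainder 19
⌊63/19⌋ = 3, remainder 6
⌊19/6⌋ = 3, remainder 1
⌊6/1⌋ = 6, remainder 0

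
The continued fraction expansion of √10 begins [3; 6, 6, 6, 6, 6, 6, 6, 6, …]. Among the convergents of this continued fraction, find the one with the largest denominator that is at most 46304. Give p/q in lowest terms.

a_0 = 3: 3/1  (≤ bound)
a_1 = 6: 19/6  (≤ bound)
a_2 = 6: 117/37  (≤ bound)
a_3 = 6: 721/228  (≤ bound)
a_4 = 6: 4443/1405  (≤ bound)
a_5 = 6: 27379/8658  (≤ bound)
a_6 = 6: 168717/53353  (> 46304, stop)

27379/8658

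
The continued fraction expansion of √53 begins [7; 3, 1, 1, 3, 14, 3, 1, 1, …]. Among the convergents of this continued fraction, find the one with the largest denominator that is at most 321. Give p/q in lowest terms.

a_0 = 7: 7/1  (≤ bound)
a_1 = 3: 22/3  (≤ bound)
a_2 = 1: 29/4  (≤ bound)
a_3 = 1: 51/7  (≤ bound)
a_4 = 3: 182/25  (≤ bound)
a_5 = 14: 2599/357  (> 321, stop)

182/25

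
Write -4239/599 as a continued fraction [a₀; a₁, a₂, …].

[-8; 1, 12, 46]

-4239 ÷ 599 → quotient -8, remainder 553
599 ÷ 553 → quotient 1, remainder 46
553 ÷ 46 → quotient 12, remainder 1
46 ÷ 1 → quotient 46, remainder 0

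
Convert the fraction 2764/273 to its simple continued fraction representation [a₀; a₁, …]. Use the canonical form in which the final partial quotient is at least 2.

2764 = 10·273 + 34, so a_0 = 10
273 = 8·34 + 1, so a_1 = 8
34 = 34·1 + 0, so a_2 = 34

[10; 8, 34]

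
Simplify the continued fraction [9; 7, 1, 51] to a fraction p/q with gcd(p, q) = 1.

3787/415

Work from the innermost term outward:
Start with 51.
1 + 1/(51/1) = 1 + 1/51 = 52/51
7 + 1/(52/51) = 7 + 51/52 = 415/52
9 + 1/(415/52) = 9 + 52/415 = 3787/415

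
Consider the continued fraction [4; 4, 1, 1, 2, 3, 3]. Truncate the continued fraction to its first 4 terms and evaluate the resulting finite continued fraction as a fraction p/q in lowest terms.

38/9

Compute successive convergents:
a_0 = 4: 4/1
a_1 = 4: 17/4
a_2 = 1: 21/5
a_3 = 1: 38/9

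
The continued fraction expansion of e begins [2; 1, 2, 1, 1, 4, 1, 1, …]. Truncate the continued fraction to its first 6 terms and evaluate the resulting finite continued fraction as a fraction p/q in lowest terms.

Start with 4.
1 + 1/(4/1) = 1 + 1/4 = 5/4
1 + 1/(5/4) = 1 + 4/5 = 9/5
2 + 1/(9/5) = 2 + 5/9 = 23/9
1 + 1/(23/9) = 1 + 9/23 = 32/23
2 + 1/(32/23) = 2 + 23/32 = 87/32

87/32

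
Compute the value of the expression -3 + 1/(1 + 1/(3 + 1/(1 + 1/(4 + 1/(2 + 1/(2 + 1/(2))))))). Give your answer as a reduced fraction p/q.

-691/313

Compute successive convergents:
a_0 = -3: -3/1
a_1 = 1: -2/1
a_2 = 3: -9/4
a_3 = 1: -11/5
a_4 = 4: -53/24
a_5 = 2: -117/53
a_6 = 2: -287/130
a_7 = 2: -691/313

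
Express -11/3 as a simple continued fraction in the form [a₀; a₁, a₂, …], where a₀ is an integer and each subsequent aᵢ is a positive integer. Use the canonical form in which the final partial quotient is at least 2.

[-4; 3]

Run the Euclidean algorithm, recording each quotient:
-11 ÷ 3 → quotient -4, remainder 1
3 ÷ 1 → quotient 3, remainder 0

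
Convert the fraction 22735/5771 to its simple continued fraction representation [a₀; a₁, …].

[3; 1, 15, 1, 1, 6, 2, 12]

Run the Euclidean algorithm, recording each quotient:
22735 ÷ 5771 → quotient 3, remainder 5422
5771 ÷ 5422 → quotient 1, remainder 349
5422 ÷ 349 → quotient 15, remainder 187
349 ÷ 187 → quotient 1, remainder 162
187 ÷ 162 → quotient 1, remainder 25
162 ÷ 25 → quotient 6, remainder 12
25 ÷ 12 → quotient 2, remainder 1
12 ÷ 1 → quotient 12, remainder 0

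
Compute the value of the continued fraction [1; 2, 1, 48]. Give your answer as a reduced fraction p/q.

195/146

Use the convergent recurrence hₖ = aₖ·hₖ₋₁ + hₖ₋₂ (and likewise for the denominators kₖ):
a_0 = 1: 1/1
a_1 = 2: 3/2
a_2 = 1: 4/3
a_3 = 48: 195/146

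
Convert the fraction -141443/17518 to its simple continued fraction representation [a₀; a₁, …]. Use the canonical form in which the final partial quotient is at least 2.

[-9; 1, 12, 2, 17, 18, 2]

-141443 = -9·17518 + 16219, so a_0 = -9
17518 = 1·16219 + 1299, so a_1 = 1
16219 = 12·1299 + 631, so a_2 = 12
1299 = 2·631 + 37, so a_3 = 2
631 = 17·37 + 2, so a_4 = 17
37 = 18·2 + 1, so a_5 = 18
2 = 2·1 + 0, so a_6 = 2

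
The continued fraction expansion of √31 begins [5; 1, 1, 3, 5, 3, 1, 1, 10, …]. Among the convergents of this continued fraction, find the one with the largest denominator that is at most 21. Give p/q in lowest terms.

a_0 = 5: 5/1  (≤ bound)
a_1 = 1: 6/1  (≤ bound)
a_2 = 1: 11/2  (≤ bound)
a_3 = 3: 39/7  (≤ bound)
a_4 = 5: 206/37  (> 21, stop)

39/7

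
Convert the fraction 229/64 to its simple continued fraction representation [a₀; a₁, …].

Repeatedly divide and take the remainder:
229 = 3·64 + 37, so a_0 = 3
64 = 1·37 + 27, so a_1 = 1
37 = 1·27 + 10, so a_2 = 1
27 = 2·10 + 7, so a_3 = 2
10 = 1·7 + 3, so a_4 = 1
7 = 2·3 + 1, so a_5 = 2
3 = 3·1 + 0, so a_6 = 3

[3; 1, 1, 2, 1, 2, 3]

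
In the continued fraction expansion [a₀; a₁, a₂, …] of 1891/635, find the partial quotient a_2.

1891 ÷ 635 → quotient 2, remainder 621
635 ÷ 621 → quotient 1, remainder 14
621 ÷ 14 → quotient 44, remainder 5

44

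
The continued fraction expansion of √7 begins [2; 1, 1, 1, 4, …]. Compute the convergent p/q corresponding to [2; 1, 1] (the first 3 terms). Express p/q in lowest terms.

5/2

Start with 1.
1 + 1/(1/1) = 1 + 1/1 = 2/1
2 + 1/(2/1) = 2 + 1/2 = 5/2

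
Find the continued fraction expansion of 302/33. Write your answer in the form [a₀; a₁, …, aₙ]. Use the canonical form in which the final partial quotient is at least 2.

302 ÷ 33 → quotient 9, remainder 5
33 ÷ 5 → quotient 6, remainder 3
5 ÷ 3 → quotient 1, remainder 2
3 ÷ 2 → quotient 1, remainder 1
2 ÷ 1 → quotient 2, remainder 0

[9; 6, 1, 1, 2]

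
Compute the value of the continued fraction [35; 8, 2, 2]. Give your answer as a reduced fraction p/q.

Work from the innermost term outward:
Start with 2.
2 + 1/(2/1) = 2 + 1/2 = 5/2
8 + 1/(5/2) = 8 + 2/5 = 42/5
35 + 1/(42/5) = 35 + 5/42 = 1475/42

1475/42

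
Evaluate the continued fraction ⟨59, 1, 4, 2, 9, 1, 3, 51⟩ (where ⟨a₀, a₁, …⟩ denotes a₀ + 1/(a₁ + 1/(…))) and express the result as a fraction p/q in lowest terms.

Build up convergents one term at a time:
a_0 = 59: 59/1
a_1 = 1: 60/1
a_2 = 4: 299/5
a_3 = 2: 658/11
a_4 = 9: 6221/104
a_5 = 1: 6879/115
a_6 = 3: 26858/449
a_7 = 51: 1376637/23014

1376637/23014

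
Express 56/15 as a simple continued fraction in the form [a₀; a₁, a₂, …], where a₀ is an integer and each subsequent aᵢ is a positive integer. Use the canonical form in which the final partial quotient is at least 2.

[3; 1, 2, 1, 3]

⌊56/15⌋ = 3, remainder 11
⌊15/11⌋ = 1, remainder 4
⌊11/4⌋ = 2, remainder 3
⌊4/3⌋ = 1, remainder 1
⌊3/1⌋ = 3, remainder 0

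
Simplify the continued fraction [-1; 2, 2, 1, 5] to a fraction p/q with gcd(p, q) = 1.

-23/40

a_0 = -1: -1/1
a_1 = 2: -1/2
a_2 = 2: -3/5
a_3 = 1: -4/7
a_4 = 5: -23/40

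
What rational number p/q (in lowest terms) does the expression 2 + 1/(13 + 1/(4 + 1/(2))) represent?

Start with 2.
4 + 1/(2/1) = 4 + 1/2 = 9/2
13 + 1/(9/2) = 13 + 2/9 = 119/9
2 + 1/(119/9) = 2 + 9/119 = 247/119

247/119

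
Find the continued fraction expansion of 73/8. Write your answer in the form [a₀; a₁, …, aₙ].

[9; 8]

⌊73/8⌋ = 9, remainder 1
⌊8/1⌋ = 8, remainder 0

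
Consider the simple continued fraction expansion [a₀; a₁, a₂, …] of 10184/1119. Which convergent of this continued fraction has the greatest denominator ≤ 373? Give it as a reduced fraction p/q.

2794/307

List convergents until the denominator exceeds the bound:
a_0 = 9: 9/1  (≤ bound)
a_1 = 9: 82/9  (≤ bound)
a_2 = 1: 91/10  (≤ bound)
a_3 = 9: 901/99  (≤ bound)
a_4 = 3: 2794/307  (≤ bound)
a_5 = 1: 3695/406  (> 373, stop)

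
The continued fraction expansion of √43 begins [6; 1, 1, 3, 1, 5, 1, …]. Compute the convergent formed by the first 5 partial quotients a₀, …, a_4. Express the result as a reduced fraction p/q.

Start with 1.
3 + 1/(1/1) = 3 + 1/1 = 4/1
1 + 1/(4/1) = 1 + 1/4 = 5/4
1 + 1/(5/4) = 1 + 4/5 = 9/5
6 + 1/(9/5) = 6 + 5/9 = 59/9

59/9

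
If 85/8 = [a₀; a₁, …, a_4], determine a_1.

85 ÷ 8 → quotient 10, remainder 5
8 ÷ 5 → quotient 1, remainder 3

1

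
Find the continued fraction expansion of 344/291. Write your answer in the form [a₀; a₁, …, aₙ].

[1; 5, 2, 26]

Run the Euclidean algorithm, recording each quotient:
344 = 1·291 + 53, so a_0 = 1
291 = 5·53 + 26, so a_1 = 5
53 = 2·26 + 1, so a_2 = 2
26 = 26·1 + 0, so a_3 = 26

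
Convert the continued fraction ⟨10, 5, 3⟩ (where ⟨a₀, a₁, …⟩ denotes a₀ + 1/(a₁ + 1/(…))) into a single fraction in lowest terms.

Build up convergents one term at a time:
a_0 = 10: 10/1
a_1 = 5: 51/5
a_2 = 3: 163/16

163/16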